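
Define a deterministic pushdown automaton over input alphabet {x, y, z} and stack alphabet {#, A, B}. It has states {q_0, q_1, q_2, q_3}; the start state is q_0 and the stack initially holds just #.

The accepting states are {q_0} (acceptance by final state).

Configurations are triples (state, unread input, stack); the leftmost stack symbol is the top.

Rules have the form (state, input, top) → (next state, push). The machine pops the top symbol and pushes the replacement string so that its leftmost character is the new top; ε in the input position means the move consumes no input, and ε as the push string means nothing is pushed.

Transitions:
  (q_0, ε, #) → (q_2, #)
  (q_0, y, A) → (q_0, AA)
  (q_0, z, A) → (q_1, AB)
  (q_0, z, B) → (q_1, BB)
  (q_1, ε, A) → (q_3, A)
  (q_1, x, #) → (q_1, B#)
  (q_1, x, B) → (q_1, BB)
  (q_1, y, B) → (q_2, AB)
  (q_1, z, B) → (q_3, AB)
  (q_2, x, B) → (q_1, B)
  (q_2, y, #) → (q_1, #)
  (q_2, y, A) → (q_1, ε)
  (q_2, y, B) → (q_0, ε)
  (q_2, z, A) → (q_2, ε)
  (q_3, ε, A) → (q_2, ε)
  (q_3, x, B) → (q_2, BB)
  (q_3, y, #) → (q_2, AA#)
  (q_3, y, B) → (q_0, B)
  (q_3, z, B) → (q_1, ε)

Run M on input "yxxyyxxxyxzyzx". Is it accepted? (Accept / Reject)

Reject

(q_0, yxxyyxxxyxzyzx, #)
  ε-move, top #: go to q_2, push # → (q_2, yxxyyxxxyxzyzx, #)
  read y, top #: go to q_1, push # → (q_1, xxyyxxxyxzyzx, #)
  read x, top #: go to q_1, push B# → (q_1, xyyxxxyxzyzx, B#)
  read x, top B: go to q_1, push BB → (q_1, yyxxxyxzyzx, BB#)
  read y, top B: go to q_2, push AB → (q_2, yxxxyxzyzx, ABB#)
  read y, top A: go to q_1, push ε → (q_1, xxxyxzyzx, BB#)
  read x, top B: go to q_1, push BB → (q_1, xxyxzyzx, BBB#)
  read x, top B: go to q_1, push BB → (q_1, xyxzyzx, BBBB#)
  read x, top B: go to q_1, push BB → (q_1, yxzyzx, BBBBB#)
  read y, top B: go to q_2, push AB → (q_2, xzyzx, ABBBBB#)
No transition applies at (q_2, xzyzx, ABBBBB#); input not fully consumed.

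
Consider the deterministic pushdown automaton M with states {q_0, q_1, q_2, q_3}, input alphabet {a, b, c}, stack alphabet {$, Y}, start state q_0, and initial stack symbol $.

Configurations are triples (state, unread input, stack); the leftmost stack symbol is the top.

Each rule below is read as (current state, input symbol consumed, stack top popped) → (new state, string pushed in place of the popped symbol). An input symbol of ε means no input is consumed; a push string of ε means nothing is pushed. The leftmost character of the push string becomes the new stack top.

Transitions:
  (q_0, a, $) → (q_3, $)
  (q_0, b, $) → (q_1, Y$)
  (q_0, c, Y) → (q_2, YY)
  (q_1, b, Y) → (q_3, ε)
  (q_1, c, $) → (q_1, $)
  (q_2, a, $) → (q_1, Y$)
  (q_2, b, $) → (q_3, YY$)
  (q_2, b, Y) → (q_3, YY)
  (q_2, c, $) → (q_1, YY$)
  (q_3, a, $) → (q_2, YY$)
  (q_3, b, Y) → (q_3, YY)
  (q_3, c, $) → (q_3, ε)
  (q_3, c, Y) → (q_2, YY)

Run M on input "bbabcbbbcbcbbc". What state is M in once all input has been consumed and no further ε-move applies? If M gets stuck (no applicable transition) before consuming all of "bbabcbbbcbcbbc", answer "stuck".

q_2

(q_0, bbabcbbbcbcbbc, $)
  read b, top $: go to q_1, push Y$ → (q_1, babcbbbcbcbbc, Y$)
  read b, top Y: go to q_3, push ε → (q_3, abcbbbcbcbbc, $)
  read a, top $: go to q_2, push YY$ → (q_2, bcbbbcbcbbc, YY$)
  read b, top Y: go to q_3, push YY → (q_3, cbbbcbcbbc, YYY$)
  read c, top Y: go to q_2, push YY → (q_2, bbbcbcbbc, YYYY$)
  read b, top Y: go to q_3, push YY → (q_3, bbcbcbbc, YYYYY$)
  read b, top Y: go to q_3, push YY → (q_3, bcbcbbc, YYYYYY$)
  read b, top Y: go to q_3, push YY → (q_3, cbcbbc, YYYYYYY$)
  read c, top Y: go to q_2, push YY → (q_2, bcbbc, YYYYYYYY$)
  read b, top Y: go to q_3, push YY → (q_3, cbbc, YYYYYYYYY$)
  read c, top Y: go to q_2, push YY → (q_2, bbc, YYYYYYYYYY$)
  read b, top Y: go to q_3, push YY → (q_3, bc, YYYYYYYYYYY$)
  read b, top Y: go to q_3, push YY → (q_3, c, YYYYYYYYYYYY$)
  read c, top Y: go to q_2, push YY → (q_2, ε, YYYYYYYYYYYYY$)
All input consumed; M is in state q_2.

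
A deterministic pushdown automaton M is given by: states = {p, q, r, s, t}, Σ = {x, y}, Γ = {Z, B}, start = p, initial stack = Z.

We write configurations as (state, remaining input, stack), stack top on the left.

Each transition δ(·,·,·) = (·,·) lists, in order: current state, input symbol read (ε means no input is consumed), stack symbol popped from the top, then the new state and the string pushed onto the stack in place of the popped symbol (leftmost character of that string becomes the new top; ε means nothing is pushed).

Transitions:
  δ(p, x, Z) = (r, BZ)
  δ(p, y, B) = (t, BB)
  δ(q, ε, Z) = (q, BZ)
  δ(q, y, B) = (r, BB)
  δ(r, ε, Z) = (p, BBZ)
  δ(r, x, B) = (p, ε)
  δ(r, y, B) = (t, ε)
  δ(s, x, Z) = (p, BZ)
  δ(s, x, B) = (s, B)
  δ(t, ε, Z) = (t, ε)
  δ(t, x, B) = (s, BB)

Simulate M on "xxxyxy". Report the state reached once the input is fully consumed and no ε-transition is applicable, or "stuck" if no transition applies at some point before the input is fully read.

(p, xxxyxy, Z)
  read x, top Z: go to r, push BZ → (r, xxyxy, BZ)
  read x, top B: go to p, push ε → (p, xyxy, Z)
  read x, top Z: go to r, push BZ → (r, yxy, BZ)
  read y, top B: go to t, push ε → (t, xy, Z)
  ε-move, top Z: go to t, push ε → (t, xy, ε)
No transition for (t, x, top ε); M blocks with input xy remaining.

stuck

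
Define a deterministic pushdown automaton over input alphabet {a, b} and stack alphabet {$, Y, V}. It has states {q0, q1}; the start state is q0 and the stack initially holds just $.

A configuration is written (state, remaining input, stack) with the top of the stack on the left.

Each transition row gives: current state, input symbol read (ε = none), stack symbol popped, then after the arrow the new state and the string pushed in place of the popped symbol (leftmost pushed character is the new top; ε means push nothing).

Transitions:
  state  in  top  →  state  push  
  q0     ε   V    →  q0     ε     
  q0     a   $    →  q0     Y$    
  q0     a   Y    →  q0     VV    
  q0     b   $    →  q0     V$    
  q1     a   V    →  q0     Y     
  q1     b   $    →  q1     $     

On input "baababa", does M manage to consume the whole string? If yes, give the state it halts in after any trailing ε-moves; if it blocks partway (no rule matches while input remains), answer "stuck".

stuck

(q0, baababa, $)
  read b, top $: go to q0, push V$ → (q0, aababa, V$)
  ε-move, top V: go to q0, push ε → (q0, aababa, $)
  read a, top $: go to q0, push Y$ → (q0, ababa, Y$)
  read a, top Y: go to q0, push VV → (q0, baba, VV$)
  ε-move, top V: go to q0, push ε → (q0, baba, V$)
  ε-move, top V: go to q0, push ε → (q0, baba, $)
  read b, top $: go to q0, push V$ → (q0, aba, V$)
  ε-move, top V: go to q0, push ε → (q0, aba, $)
  read a, top $: go to q0, push Y$ → (q0, ba, Y$)
No transition for (q0, b, top Y); M blocks with input ba remaining.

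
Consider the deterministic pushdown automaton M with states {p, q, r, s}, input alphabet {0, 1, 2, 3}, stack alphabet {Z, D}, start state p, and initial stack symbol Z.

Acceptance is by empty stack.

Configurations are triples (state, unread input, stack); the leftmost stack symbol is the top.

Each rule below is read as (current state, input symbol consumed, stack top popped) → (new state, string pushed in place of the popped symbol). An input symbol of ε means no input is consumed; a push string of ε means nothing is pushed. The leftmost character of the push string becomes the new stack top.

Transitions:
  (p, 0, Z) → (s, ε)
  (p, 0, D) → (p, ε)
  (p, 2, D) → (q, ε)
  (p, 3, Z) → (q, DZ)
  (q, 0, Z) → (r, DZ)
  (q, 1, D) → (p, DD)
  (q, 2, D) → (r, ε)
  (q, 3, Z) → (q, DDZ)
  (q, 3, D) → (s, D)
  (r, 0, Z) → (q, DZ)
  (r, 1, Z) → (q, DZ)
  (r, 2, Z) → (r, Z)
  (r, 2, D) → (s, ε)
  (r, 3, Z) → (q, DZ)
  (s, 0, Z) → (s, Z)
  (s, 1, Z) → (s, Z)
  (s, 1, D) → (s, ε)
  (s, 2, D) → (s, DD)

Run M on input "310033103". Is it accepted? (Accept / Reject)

(p, 310033103, Z)
  read 3, top Z: go to q, push DZ → (q, 10033103, DZ)
  read 1, top D: go to p, push DD → (p, 0033103, DDZ)
  read 0, top D: go to p, push ε → (p, 033103, DZ)
  read 0, top D: go to p, push ε → (p, 33103, Z)
  read 3, top Z: go to q, push DZ → (q, 3103, DZ)
  read 3, top D: go to s, push D → (s, 103, DZ)
  read 1, top D: go to s, push ε → (s, 03, Z)
  read 0, top Z: go to s, push Z → (s, 3, Z)
No transition applies at (s, 3, Z); input not fully consumed.

Reject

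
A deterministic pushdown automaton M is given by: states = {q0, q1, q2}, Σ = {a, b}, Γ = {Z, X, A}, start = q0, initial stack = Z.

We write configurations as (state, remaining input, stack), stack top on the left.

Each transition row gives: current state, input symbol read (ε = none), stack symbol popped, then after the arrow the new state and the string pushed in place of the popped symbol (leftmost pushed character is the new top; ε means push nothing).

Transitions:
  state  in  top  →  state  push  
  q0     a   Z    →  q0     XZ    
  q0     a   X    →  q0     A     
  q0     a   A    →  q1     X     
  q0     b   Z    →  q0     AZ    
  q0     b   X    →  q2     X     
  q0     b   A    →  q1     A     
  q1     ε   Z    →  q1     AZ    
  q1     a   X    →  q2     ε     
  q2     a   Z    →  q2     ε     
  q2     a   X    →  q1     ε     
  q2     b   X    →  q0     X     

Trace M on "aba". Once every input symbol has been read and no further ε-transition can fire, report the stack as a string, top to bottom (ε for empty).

AZ

(q0, aba, Z) ⊢ (q0, ba, XZ) ⊢ (q2, a, XZ) ⊢ (q1, ε, Z) ⊢ (q1, ε, AZ)
All input consumed in state q1 with stack AZ.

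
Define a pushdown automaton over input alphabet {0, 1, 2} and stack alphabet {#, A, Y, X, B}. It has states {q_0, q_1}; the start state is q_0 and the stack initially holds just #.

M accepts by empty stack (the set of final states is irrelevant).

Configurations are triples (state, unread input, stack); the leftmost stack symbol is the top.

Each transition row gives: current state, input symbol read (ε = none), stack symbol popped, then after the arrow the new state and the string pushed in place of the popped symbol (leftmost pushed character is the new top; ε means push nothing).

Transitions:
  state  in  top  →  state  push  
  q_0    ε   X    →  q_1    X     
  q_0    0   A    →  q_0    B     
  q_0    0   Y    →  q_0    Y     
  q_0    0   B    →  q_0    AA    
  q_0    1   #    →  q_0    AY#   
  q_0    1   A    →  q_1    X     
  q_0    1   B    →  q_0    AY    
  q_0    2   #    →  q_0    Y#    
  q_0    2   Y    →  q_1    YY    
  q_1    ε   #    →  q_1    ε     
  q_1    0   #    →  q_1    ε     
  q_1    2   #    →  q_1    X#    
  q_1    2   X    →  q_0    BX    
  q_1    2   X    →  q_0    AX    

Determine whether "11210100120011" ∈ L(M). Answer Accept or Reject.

No computation consumes all input and empties the stack.

Reject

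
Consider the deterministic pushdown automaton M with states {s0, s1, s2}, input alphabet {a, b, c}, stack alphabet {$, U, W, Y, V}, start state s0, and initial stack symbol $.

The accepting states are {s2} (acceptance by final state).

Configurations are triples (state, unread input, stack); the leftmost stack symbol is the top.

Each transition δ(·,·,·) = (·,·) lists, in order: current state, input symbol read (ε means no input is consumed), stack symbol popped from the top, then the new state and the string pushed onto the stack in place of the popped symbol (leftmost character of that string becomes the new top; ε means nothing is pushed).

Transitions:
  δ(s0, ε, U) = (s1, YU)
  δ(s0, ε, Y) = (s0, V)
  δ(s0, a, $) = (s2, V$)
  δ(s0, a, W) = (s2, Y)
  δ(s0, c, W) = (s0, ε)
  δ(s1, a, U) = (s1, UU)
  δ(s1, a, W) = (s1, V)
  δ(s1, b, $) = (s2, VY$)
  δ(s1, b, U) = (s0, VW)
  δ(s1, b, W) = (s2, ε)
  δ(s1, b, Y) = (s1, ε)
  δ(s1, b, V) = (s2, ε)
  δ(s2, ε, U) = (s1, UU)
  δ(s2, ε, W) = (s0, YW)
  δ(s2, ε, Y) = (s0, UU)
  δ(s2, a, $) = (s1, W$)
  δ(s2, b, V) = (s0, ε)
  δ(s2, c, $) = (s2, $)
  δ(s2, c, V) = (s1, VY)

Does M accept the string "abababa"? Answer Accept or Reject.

Accept

(s0, abababa, $)
  read a, top $: go to s2, push V$ → (s2, bababa, V$)
  read b, top V: go to s0, push ε → (s0, ababa, $)
  read a, top $: go to s2, push V$ → (s2, baba, V$)
  read b, top V: go to s0, push ε → (s0, aba, $)
  read a, top $: go to s2, push V$ → (s2, ba, V$)
  read b, top V: go to s0, push ε → (s0, a, $)
  read a, top $: go to s2, push V$ → (s2, ε, V$)
All input consumed; state s2 ∈ F.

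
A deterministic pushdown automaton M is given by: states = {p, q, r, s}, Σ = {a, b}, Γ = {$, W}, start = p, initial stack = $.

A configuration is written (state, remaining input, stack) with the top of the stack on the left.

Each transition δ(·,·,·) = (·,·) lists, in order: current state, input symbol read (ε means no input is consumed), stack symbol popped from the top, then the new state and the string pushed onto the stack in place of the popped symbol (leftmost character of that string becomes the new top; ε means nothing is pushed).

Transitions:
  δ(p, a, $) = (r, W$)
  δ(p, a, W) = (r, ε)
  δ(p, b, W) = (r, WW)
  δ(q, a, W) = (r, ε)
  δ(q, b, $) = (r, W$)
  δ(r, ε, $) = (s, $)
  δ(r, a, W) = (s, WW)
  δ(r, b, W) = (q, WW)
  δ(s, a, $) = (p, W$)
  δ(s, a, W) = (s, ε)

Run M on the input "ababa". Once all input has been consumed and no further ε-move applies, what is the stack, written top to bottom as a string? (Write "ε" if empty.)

(p, ababa, $)
  read a, top $: go to r, push W$ → (r, baba, W$)
  read b, top W: go to q, push WW → (q, aba, WW$)
  read a, top W: go to r, push ε → (r, ba, W$)
  read b, top W: go to q, push WW → (q, a, WW$)
  read a, top W: go to r, push ε → (r, ε, W$)
All input consumed in state r with stack W$.

W$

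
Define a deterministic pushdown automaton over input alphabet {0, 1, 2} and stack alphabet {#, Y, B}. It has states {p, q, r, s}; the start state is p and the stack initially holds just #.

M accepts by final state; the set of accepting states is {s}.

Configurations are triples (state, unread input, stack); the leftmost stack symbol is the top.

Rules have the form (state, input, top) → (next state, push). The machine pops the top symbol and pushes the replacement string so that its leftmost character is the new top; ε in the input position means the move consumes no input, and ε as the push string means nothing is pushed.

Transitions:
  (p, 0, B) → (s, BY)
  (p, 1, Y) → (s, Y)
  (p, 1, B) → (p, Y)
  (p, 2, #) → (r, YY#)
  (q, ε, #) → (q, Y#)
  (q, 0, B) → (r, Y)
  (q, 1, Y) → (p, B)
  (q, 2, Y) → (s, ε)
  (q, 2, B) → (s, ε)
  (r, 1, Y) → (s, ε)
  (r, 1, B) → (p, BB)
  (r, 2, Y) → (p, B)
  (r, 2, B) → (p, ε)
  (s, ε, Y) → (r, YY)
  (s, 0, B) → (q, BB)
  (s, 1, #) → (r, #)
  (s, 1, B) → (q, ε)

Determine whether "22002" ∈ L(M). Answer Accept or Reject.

Accept

(p, 22002, #)
  read 2, top #: go to r, push YY# → (r, 2002, YY#)
  read 2, top Y: go to p, push B → (p, 002, BY#)
  read 0, top B: go to s, push BY → (s, 02, BYY#)
  read 0, top B: go to q, push BB → (q, 2, BBYY#)
  read 2, top B: go to s, push ε → (s, ε, BYY#)
All input consumed; state s ∈ F.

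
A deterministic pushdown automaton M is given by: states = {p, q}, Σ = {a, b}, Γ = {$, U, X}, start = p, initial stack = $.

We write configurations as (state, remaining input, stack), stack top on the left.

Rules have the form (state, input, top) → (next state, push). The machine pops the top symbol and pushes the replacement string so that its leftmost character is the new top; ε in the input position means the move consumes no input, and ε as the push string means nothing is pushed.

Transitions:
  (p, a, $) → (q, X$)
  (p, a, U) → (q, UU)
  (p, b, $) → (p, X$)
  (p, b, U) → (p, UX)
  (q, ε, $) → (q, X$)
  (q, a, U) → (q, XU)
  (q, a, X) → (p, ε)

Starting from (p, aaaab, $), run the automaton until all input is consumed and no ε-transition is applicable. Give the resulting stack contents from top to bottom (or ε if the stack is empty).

X$

(p, aaaab, $)
  read a, top $: go to q, push X$ → (q, aaab, X$)
  read a, top X: go to p, push ε → (p, aab, $)
  read a, top $: go to q, push X$ → (q, ab, X$)
  read a, top X: go to p, push ε → (p, b, $)
  read b, top $: go to p, push X$ → (p, ε, X$)
All input consumed in state p with stack X$.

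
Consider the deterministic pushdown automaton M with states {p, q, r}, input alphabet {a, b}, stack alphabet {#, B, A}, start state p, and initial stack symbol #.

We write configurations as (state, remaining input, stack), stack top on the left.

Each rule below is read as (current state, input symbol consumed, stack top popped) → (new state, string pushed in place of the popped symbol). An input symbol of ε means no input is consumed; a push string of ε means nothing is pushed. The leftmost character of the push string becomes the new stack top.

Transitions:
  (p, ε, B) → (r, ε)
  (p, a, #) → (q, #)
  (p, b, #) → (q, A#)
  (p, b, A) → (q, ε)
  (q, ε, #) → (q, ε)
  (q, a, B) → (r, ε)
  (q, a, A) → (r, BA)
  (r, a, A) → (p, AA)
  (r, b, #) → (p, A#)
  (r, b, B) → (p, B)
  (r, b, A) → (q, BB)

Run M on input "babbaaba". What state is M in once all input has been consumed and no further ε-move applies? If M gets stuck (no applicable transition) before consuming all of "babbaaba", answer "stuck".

(p, babbaaba, #) ⊢ (q, abbaaba, A#) ⊢ (r, bbaaba, BA#) ⊢ (p, baaba, BA#) ⊢ (r, baaba, A#) ⊢ (q, aaba, BB#) ⊢ (r, aba, B#)
No transition for (r, a, top B); M blocks with input aba remaining.

stuck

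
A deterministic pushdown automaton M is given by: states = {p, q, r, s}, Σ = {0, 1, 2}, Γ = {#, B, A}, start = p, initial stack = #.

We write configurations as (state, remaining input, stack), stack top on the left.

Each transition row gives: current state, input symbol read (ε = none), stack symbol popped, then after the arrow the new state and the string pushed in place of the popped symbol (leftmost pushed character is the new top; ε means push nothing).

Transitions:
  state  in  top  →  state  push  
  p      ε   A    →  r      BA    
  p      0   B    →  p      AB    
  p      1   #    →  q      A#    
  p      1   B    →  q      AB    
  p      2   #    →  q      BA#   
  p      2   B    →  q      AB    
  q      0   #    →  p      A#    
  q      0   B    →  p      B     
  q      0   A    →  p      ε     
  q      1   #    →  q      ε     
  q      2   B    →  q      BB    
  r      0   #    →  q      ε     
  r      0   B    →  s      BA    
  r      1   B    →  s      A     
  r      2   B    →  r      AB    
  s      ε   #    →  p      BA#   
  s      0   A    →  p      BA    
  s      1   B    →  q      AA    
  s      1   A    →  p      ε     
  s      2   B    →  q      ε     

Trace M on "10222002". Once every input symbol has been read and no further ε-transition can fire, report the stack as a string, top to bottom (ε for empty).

(p, 10222002, #)
  read 1, top #: go to q, push A# → (q, 0222002, A#)
  read 0, top A: go to p, push ε → (p, 222002, #)
  read 2, top #: go to q, push BA# → (q, 22002, BA#)
  read 2, top B: go to q, push BB → (q, 2002, BBA#)
  read 2, top B: go to q, push BB → (q, 002, BBBA#)
  read 0, top B: go to p, push B → (p, 02, BBBA#)
  read 0, top B: go to p, push AB → (p, 2, ABBBA#)
  ε-move, top A: go to r, push BA → (r, 2, BABBBA#)
  read 2, top B: go to r, push AB → (r, ε, ABABBBA#)
All input consumed in state r with stack ABABBBA#.

ABABBBA#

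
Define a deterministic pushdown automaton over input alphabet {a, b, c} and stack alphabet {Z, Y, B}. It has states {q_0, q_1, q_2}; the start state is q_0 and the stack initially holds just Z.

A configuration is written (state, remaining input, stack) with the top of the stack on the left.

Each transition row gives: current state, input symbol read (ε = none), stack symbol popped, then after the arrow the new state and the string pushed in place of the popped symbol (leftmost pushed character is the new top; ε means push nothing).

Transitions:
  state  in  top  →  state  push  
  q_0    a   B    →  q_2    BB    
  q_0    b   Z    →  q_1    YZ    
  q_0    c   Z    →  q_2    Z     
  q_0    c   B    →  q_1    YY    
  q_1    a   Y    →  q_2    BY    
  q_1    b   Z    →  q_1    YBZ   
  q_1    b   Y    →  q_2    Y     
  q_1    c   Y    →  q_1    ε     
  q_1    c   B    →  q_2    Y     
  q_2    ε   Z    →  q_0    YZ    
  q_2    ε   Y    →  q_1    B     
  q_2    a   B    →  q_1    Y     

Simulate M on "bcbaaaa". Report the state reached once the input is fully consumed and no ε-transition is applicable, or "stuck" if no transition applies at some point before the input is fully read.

q_1

(q_0, bcbaaaa, Z)
  read b, top Z: go to q_1, push YZ → (q_1, cbaaaa, YZ)
  read c, top Y: go to q_1, push ε → (q_1, baaaa, Z)
  read b, top Z: go to q_1, push YBZ → (q_1, aaaa, YBZ)
  read a, top Y: go to q_2, push BY → (q_2, aaa, BYBZ)
  read a, top B: go to q_1, push Y → (q_1, aa, YYBZ)
  read a, top Y: go to q_2, push BY → (q_2, a, BYYBZ)
  read a, top B: go to q_1, push Y → (q_1, ε, YYYBZ)
All input consumed; M is in state q_1.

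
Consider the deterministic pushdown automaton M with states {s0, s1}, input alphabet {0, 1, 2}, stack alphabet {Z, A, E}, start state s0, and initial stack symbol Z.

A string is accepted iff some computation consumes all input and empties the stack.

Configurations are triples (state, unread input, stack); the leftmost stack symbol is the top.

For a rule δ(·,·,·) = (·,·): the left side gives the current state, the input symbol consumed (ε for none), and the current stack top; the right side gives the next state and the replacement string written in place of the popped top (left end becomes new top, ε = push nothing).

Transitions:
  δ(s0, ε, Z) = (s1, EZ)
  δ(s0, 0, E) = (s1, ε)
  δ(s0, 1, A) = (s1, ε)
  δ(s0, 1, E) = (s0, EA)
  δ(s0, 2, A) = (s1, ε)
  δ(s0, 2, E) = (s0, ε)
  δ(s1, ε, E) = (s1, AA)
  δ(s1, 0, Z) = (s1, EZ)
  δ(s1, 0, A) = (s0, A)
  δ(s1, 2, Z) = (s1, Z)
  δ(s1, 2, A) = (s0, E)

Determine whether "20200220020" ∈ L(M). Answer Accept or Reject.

(s0, 20200220020, Z)
  ε-move, top Z: go to s1, push EZ → (s1, 20200220020, EZ)
  ε-move, top E: go to s1, push AA → (s1, 20200220020, AAZ)
  read 2, top A: go to s0, push E → (s0, 0200220020, EAZ)
  read 0, top E: go to s1, push ε → (s1, 200220020, AZ)
  read 2, top A: go to s0, push E → (s0, 00220020, EZ)
  read 0, top E: go to s1, push ε → (s1, 0220020, Z)
  read 0, top Z: go to s1, push EZ → (s1, 220020, EZ)
  ε-move, top E: go to s1, push AA → (s1, 220020, AAZ)
  read 2, top A: go to s0, push E → (s0, 20020, EAZ)
  read 2, top E: go to s0, push ε → (s0, 0020, AZ)
No transition applies at (s0, 0020, AZ); input not fully consumed.

Reject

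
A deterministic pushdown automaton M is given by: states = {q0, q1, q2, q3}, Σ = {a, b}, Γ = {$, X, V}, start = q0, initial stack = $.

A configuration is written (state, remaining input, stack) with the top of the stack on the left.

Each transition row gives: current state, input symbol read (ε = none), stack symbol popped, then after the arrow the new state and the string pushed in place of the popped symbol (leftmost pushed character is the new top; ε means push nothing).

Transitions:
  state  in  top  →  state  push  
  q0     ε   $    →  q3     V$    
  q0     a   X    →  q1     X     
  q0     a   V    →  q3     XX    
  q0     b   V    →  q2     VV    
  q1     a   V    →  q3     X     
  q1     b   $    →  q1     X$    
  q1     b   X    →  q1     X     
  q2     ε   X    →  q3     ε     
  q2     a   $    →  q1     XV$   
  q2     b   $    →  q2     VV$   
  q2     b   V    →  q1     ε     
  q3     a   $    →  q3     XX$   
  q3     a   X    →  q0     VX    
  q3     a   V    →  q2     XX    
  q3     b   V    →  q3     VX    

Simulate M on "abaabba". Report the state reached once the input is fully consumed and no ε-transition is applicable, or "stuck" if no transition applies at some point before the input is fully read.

stuck

(q0, abaabba, $)
  ε-move, top $: go to q3, push V$ → (q3, abaabba, V$)
  read a, top V: go to q2, push XX → (q2, baabba, XX$)
  ε-move, top X: go to q3, push ε → (q3, baabba, X$)
No transition for (q3, b, top X); M blocks with input baabba remaining.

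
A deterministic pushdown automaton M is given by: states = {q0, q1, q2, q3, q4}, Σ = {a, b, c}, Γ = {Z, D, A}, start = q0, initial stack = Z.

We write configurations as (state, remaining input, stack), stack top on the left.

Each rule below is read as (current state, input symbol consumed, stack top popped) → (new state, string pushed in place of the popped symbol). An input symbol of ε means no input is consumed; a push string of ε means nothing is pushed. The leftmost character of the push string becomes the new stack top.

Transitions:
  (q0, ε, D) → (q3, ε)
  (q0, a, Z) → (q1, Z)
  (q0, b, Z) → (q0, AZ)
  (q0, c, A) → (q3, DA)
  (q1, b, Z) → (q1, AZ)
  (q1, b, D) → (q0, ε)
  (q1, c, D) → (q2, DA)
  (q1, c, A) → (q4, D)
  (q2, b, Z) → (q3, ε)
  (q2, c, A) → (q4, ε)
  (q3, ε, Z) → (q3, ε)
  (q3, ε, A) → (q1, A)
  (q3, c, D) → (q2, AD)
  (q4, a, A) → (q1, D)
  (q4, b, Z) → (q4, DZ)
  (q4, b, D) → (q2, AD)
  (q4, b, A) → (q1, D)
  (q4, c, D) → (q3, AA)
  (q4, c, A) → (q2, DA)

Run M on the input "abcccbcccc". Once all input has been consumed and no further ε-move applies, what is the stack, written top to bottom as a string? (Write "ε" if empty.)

AAAAZ

(q0, abcccbcccc, Z)
  read a, top Z: go to q1, push Z → (q1, bcccbcccc, Z)
  read b, top Z: go to q1, push AZ → (q1, cccbcccc, AZ)
  read c, top A: go to q4, push D → (q4, ccbcccc, DZ)
  read c, top D: go to q3, push AA → (q3, cbcccc, AAZ)
  ε-move, top A: go to q1, push A → (q1, cbcccc, AAZ)
  read c, top A: go to q4, push D → (q4, bcccc, DAZ)
  read b, top D: go to q2, push AD → (q2, cccc, ADAZ)
  read c, top A: go to q4, push ε → (q4, ccc, DAZ)
  read c, top D: go to q3, push AA → (q3, cc, AAAZ)
  ε-move, top A: go to q1, push A → (q1, cc, AAAZ)
  read c, top A: go to q4, push D → (q4, c, DAAZ)
  read c, top D: go to q3, push AA → (q3, ε, AAAAZ)
  ε-move, top A: go to q1, push A → (q1, ε, AAAAZ)
All input consumed in state q1 with stack AAAAZ.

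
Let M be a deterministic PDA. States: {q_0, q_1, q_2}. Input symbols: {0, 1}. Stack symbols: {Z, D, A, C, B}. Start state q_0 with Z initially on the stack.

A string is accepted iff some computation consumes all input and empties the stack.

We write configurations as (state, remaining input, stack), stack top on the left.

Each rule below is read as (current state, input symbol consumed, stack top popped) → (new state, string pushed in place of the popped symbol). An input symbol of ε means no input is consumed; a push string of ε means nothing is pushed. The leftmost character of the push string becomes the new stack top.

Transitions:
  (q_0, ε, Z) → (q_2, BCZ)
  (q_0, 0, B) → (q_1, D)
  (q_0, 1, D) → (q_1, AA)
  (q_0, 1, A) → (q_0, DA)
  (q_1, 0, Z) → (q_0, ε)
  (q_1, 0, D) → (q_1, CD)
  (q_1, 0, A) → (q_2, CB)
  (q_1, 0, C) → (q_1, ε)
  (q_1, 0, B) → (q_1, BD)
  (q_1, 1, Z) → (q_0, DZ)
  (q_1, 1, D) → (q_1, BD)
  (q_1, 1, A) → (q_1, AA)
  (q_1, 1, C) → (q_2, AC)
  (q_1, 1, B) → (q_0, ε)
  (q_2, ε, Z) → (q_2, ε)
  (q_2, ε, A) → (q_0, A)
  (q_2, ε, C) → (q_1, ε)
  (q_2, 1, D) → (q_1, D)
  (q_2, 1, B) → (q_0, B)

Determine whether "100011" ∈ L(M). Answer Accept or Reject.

Reject

(q_0, 100011, Z)
  ε-move, top Z: go to q_2, push BCZ → (q_2, 100011, BCZ)
  read 1, top B: go to q_0, push B → (q_0, 00011, BCZ)
  read 0, top B: go to q_1, push D → (q_1, 0011, DCZ)
  read 0, top D: go to q_1, push CD → (q_1, 011, CDCZ)
  read 0, top C: go to q_1, push ε → (q_1, 11, DCZ)
  read 1, top D: go to q_1, push BD → (q_1, 1, BDCZ)
  read 1, top B: go to q_0, push ε → (q_0, ε, DCZ)
All input consumed; stack is DCZ, not empty, and no further ε-move applies.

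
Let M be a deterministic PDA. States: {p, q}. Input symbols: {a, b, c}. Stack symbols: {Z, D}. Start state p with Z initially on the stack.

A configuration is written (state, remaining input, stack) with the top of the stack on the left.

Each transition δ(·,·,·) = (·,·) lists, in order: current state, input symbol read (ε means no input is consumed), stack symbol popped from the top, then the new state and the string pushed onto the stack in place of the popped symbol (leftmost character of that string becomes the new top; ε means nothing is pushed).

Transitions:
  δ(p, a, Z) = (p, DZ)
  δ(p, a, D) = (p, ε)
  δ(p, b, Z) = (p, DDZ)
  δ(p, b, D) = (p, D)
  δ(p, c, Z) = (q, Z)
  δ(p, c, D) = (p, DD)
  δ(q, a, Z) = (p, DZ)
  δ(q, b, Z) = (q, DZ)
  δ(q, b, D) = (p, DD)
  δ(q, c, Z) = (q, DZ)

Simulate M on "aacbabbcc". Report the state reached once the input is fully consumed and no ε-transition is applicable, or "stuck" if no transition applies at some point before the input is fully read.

stuck

(p, aacbabbcc, Z) ⊢ (p, acbabbcc, DZ) ⊢ (p, cbabbcc, Z) ⊢ (q, babbcc, Z) ⊢ (q, abbcc, DZ)
No transition for (q, a, top D); M blocks with input abbcc remaining.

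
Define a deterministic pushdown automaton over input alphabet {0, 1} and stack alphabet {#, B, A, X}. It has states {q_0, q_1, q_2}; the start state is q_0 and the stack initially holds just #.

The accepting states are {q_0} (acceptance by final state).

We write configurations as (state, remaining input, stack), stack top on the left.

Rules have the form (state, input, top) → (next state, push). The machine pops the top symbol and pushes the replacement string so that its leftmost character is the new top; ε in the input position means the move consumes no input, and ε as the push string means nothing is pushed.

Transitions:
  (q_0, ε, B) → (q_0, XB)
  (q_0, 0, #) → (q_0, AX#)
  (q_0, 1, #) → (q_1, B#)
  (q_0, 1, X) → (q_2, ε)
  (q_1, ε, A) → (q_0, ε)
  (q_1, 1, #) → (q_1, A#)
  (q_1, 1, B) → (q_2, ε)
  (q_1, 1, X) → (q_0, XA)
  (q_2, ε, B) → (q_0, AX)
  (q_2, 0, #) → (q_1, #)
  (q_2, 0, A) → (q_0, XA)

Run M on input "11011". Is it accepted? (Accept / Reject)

(q_0, 11011, #)
  read 1, top #: go to q_1, push B# → (q_1, 1011, B#)
  read 1, top B: go to q_2, push ε → (q_2, 011, #)
  read 0, top #: go to q_1, push # → (q_1, 11, #)
  read 1, top #: go to q_1, push A# → (q_1, 1, A#)
  ε-move, top A: go to q_0, push ε → (q_0, 1, #)
  read 1, top #: go to q_1, push B# → (q_1, ε, B#)
All input consumed; state q_1 ∉ F and no further ε-move applies.

Reject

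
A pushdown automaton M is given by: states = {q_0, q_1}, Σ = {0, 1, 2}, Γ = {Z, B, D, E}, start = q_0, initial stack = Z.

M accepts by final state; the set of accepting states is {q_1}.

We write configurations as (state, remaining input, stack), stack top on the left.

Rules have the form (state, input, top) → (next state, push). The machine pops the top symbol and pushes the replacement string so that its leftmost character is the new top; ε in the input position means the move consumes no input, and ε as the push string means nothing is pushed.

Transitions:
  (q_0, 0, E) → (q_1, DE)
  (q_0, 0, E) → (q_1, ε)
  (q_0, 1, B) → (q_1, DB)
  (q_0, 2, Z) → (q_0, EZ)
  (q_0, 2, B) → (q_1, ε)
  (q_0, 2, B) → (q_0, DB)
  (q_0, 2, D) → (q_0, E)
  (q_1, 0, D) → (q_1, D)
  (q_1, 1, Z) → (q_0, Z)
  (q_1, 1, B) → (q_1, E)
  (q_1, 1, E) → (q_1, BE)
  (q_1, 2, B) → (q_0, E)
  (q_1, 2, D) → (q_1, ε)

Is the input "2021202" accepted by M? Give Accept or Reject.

One accepting computation: (q_0, 2021202, Z) ⊢ (q_0, 021202, EZ) ⊢ (q_1, 21202, DEZ) ⊢ (q_1, 1202, EZ) ⊢ (q_1, 202, BEZ) ⊢ (q_0, 02, EEZ) ⊢ (q_1, 2, DEEZ) ⊢ (q_1, ε, EEZ)
All input consumed and state q_1 ∈ F.

Accept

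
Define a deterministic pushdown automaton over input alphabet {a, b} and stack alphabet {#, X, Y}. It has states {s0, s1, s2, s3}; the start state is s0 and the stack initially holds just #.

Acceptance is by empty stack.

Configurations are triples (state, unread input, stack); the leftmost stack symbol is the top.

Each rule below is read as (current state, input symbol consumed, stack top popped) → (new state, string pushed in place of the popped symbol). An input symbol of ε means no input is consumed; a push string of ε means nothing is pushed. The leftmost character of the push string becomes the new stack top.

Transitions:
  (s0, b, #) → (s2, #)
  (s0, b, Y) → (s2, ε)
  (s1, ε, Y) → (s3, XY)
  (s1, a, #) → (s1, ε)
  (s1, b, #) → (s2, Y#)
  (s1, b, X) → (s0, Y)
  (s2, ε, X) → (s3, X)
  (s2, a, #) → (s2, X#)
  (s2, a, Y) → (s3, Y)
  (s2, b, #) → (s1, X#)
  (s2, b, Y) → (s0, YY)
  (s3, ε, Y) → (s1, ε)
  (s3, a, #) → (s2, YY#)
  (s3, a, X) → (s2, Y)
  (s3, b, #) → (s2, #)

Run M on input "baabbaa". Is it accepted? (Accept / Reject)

Accept

(s0, baabbaa, #)
  read b, top #: go to s2, push # → (s2, aabbaa, #)
  read a, top #: go to s2, push X# → (s2, abbaa, X#)
  ε-move, top X: go to s3, push X → (s3, abbaa, X#)
  read a, top X: go to s2, push Y → (s2, bbaa, Y#)
  read b, top Y: go to s0, push YY → (s0, baa, YY#)
  read b, top Y: go to s2, push ε → (s2, aa, Y#)
  read a, top Y: go to s3, push Y → (s3, a, Y#)
  ε-move, top Y: go to s1, push ε → (s1, a, #)
  read a, top #: go to s1, push ε → (s1, ε, ε)
All input consumed and the stack is empty.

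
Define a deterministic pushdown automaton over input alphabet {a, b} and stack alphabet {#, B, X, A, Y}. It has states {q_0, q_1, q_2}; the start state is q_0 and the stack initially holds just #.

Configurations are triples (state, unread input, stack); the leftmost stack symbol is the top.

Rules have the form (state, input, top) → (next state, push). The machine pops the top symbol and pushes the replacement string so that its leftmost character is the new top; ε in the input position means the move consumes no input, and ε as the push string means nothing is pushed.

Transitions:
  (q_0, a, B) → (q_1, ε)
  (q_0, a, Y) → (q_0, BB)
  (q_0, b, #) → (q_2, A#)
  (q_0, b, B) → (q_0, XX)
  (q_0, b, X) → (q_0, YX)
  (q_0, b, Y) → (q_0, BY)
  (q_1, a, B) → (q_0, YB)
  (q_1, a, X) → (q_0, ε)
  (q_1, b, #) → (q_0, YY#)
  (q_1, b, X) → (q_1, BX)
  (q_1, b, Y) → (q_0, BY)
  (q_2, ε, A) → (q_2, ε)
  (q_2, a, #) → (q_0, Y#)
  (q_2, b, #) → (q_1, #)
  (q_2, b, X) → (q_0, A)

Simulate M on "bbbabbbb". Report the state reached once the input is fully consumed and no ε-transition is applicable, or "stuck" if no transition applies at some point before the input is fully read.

(q_0, bbbabbbb, #) ⊢ (q_2, bbabbbb, A#) ⊢ (q_2, bbabbbb, #) ⊢ (q_1, babbbb, #) ⊢ (q_0, abbbb, YY#) ⊢ (q_0, bbbb, BBY#) ⊢ (q_0, bbb, XXBY#) ⊢ (q_0, bb, YXXBY#) ⊢ (q_0, b, BYXXBY#) ⊢ (q_0, ε, XXYXXBY#)
All input consumed; M is in state q_0.

q_0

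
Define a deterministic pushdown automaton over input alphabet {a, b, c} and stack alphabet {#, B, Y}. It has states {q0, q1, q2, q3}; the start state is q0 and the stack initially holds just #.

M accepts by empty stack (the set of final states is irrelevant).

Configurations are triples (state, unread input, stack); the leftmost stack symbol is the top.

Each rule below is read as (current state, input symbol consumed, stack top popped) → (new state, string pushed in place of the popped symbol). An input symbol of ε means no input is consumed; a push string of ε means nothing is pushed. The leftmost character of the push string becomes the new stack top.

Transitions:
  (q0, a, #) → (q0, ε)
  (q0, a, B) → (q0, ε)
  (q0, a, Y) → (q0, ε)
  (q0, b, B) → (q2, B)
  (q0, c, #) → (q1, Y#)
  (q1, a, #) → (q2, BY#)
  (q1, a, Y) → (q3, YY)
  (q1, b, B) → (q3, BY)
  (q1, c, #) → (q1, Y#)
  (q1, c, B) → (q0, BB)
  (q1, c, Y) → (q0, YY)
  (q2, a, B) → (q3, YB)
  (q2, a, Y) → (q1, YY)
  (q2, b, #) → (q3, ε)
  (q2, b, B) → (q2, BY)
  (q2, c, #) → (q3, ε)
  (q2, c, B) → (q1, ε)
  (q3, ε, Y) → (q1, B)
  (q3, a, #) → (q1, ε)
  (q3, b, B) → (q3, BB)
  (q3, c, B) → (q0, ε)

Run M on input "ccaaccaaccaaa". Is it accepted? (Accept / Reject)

Accept

(q0, ccaaccaaccaaa, #)
  read c, top #: go to q1, push Y# → (q1, caaccaaccaaa, Y#)
  read c, top Y: go to q0, push YY → (q0, aaccaaccaaa, YY#)
  read a, top Y: go to q0, push ε → (q0, accaaccaaa, Y#)
  read a, top Y: go to q0, push ε → (q0, ccaaccaaa, #)
  read c, top #: go to q1, push Y# → (q1, caaccaaa, Y#)
  read c, top Y: go to q0, push YY → (q0, aaccaaa, YY#)
  read a, top Y: go to q0, push ε → (q0, accaaa, Y#)
  read a, top Y: go to q0, push ε → (q0, ccaaa, #)
  read c, top #: go to q1, push Y# → (q1, caaa, Y#)
  read c, top Y: go to q0, push YY → (q0, aaa, YY#)
  read a, top Y: go to q0, push ε → (q0, aa, Y#)
  read a, top Y: go to q0, push ε → (q0, a, #)
  read a, top #: go to q0, push ε → (q0, ε, ε)
All input consumed and the stack is empty.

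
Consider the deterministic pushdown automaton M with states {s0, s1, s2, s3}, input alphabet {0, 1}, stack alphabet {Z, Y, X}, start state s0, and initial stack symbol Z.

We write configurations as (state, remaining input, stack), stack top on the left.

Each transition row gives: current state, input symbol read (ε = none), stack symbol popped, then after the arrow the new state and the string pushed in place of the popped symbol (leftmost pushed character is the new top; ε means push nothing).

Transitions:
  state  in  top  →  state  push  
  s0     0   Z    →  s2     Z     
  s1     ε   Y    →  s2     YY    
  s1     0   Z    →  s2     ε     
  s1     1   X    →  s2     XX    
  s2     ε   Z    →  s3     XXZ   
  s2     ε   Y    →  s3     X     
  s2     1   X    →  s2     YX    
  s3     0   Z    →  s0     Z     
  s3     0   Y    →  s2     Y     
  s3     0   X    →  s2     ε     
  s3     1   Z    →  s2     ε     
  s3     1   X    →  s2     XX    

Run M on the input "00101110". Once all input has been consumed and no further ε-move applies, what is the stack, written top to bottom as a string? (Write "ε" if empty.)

XXXZ

(s0, 00101110, Z)
  read 0, top Z: go to s2, push Z → (s2, 0101110, Z)
  ε-move, top Z: go to s3, push XXZ → (s3, 0101110, XXZ)
  read 0, top X: go to s2, push ε → (s2, 101110, XZ)
  read 1, top X: go to s2, push YX → (s2, 01110, YXZ)
  ε-move, top Y: go to s3, push X → (s3, 01110, XXZ)
  read 0, top X: go to s2, push ε → (s2, 1110, XZ)
  read 1, top X: go to s2, push YX → (s2, 110, YXZ)
  ε-move, top Y: go to s3, push X → (s3, 110, XXZ)
  read 1, top X: go to s2, push XX → (s2, 10, XXXZ)
  read 1, top X: go to s2, push YX → (s2, 0, YXXXZ)
  ε-move, top Y: go to s3, push X → (s3, 0, XXXXZ)
  read 0, top X: go to s2, push ε → (s2, ε, XXXZ)
All input consumed in state s2 with stack XXXZ.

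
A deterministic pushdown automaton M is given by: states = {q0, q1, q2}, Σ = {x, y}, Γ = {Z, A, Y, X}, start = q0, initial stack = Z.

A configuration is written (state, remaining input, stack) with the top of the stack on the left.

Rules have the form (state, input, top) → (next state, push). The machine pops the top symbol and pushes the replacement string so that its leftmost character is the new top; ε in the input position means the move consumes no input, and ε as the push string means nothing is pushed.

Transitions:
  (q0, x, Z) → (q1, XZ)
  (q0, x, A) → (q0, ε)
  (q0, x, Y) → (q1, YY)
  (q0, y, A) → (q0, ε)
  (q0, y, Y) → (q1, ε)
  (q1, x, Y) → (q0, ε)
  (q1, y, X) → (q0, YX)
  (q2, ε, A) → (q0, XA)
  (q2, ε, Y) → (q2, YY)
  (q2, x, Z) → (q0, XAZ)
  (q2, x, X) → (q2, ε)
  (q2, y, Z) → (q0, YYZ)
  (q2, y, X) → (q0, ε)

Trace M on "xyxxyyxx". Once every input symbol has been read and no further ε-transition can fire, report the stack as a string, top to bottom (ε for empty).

(q0, xyxxyyxx, Z) ⊢ (q1, yxxyyxx, XZ) ⊢ (q0, xxyyxx, YXZ) ⊢ (q1, xyyxx, YYXZ) ⊢ (q0, yyxx, YXZ) ⊢ (q1, yxx, XZ) ⊢ (q0, xx, YXZ) ⊢ (q1, x, YYXZ) ⊢ (q0, ε, YXZ)
All input consumed in state q0 with stack YXZ.

YXZ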